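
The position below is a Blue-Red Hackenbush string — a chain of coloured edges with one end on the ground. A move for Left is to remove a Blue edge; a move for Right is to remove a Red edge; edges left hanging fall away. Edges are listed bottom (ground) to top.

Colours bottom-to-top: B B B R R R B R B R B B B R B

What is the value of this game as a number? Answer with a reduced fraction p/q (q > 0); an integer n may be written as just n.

8891/4096

step 1: add B to get B; options L={ 0 } R={ — } gives 1
step 2: add B to get BB; options L={ 0 1 } R={ — } gives 2
step 3: add B to get BBB; options L={ 0 1 2 } R={ — } gives 3
step 4: add R to get BBBR; options L={ 0 1 2 } R={ 3 } gives 5/2
step 5: add R to get BBBRR; options L={ 0 1 2 } R={ 5/2 3 } gives 9/4
step 6: add R to get BBBRRR; options L={ 0 1 2 } R={ 9/4 5/2 3 } gives 17/8
step 7: add B to get BBBRRRB; options L={ 0 1 2 17/8 } R={ 9/4 5/2 3 } gives 35/16
step 8: add R to get BBBRRRBR; options L={ 0 1 2 17/8 } R={ 35/16 9/4 5/2 3 } gives 69/32
step 9: add B to get BBBRRRBRB; options L={ 0 1 2 17/8 69/32 } R={ 35/16 9/4 5/2 3 } gives 139/64
step 10: add R to get BBBRRRBRBR; options L={ 0 1 2 17/8 69/32 } R={ 139/64 35/16 9/4 5/2 3 } gives 277/128
step 11: add B to get BBBRRRBRBRB; options L={ 0 1 2 17/8 69/32 277/128 } R={ 139/64 35/16 9/4 5/2 3 } gives 555/256
step 12: add B to get BBBRRRBRBRBB; options L={ 0 1 2 17/8 69/32 277/128 555/256 } R={ 139/64 35/16 9/4 5/2 3 } gives 1111/512
step 13: add B to get BBBRRRBRBRBBB; options L={ 0 1 2 17/8 69/32 277/128 555/256 1111/512 } R={ 139/64 35/16 9/4 5/2 3 } gives 2223/1024
step 14: add R to get BBBRRRBRBRBBBR; options L={ 0 1 2 17/8 69/32 277/128 555/256 1111/512 } R={ 2223/1024 139/64 35/16 9/4 5/2 3 } gives 4445/2048
step 15: add B to get BBBRRRBRBRBBBRB; options L={ 0 1 2 17/8 69/32 277/128 555/256 1111/512 4445/2048 } R={ 2223/1024 139/64 35/16 9/4 5/2 3 } gives 8891/4096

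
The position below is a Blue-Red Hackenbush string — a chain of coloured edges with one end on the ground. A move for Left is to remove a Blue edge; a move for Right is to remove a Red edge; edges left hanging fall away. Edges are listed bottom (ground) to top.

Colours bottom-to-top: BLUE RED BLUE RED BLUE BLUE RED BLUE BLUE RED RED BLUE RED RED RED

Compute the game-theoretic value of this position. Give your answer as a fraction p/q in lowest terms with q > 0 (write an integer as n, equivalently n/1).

Prefix values for BLUE RED BLUE RED BLUE BLUE RED BLUE BLUE RED RED BLUE RED RED RED via {L|R} + simplicity:
step 1: add BLUE to get B; options L={ 0 } R={  } -> 1
step 2: add RED to get BR; options L={ 0 } R={ 1 } -> 1/2
step 3: add BLUE to get BRB; options L={ 0; 1/2 } R={ 1 } -> 3/4
step 4: add RED to get BRBR; options L={ 0; 1/2 } R={ 3/4; 1 } -> 5/8
step 5: add BLUE to get BRBRB; options L={ 0; 1/2; 5/8 } R={ 3/4; 1 } -> 11/16
step 6: add BLUE to get BRBRBB; options L={ 0; 1/2; 5/8; 11/16 } R={ 3/4; 1 } -> 23/32
step 7: add RED to get BRBRBBR; options L={ 0; 1/2; 5/8; 11/16 } R={ 23/32; 3/4; 1 } -> 45/64
step 8: add BLUE to get BRBRBBRB; options L={ 0; 1/2; 5/8; 11/16; 45/64 } R={ 23/32; 3/4; 1 } -> 91/128
step 9: add BLUE to get BRBRBBRBB; options L={ 0; 1/2; 5/8; 11/16; 45/64; 91/128 } R={ 23/32; 3/4; 1 } -> 183/256
step 10: add RED to get BRBRBBRBBR; options L={ 0; 1/2; 5/8; 11/16; 45/64; 91/128 } R={ 183/256; 23/32; 3/4; 1 } -> 365/512
step 11: add RED to get BRBRBBRBBRR; options L={ 0; 1/2; 5/8; 11/16; 45/64; 91/128 } R={ 365/512; 183/256; 23/32; 3/4; 1 } -> 729/1024
step 12: add BLUE to get BRBRBBRBBRRB; options L={ 0; 1/2; 5/8; 11/16; 45/64; 91/128; 729/1024 } R={ 365/512; 183/256; 23/32; 3/4; 1 } -> 1459/2048
step 13: add RED to get BRBRBBRBBRRBR; options L={ 0; 1/2; 5/8; 11/16; 45/64; 91/128; 729/1024 } R={ 1459/2048; 365/512; 183/256; 23/32; 3/4; 1 } -> 2917/4096
step 14: add RED to get BRBRBBRBBRRBRR; options L={ 0; 1/2; 5/8; 11/16; 45/64; 91/128; 729/1024 } R={ 2917/4096; 1459/2048; 365/512; 183/256; 23/32; 3/4; 1 } -> 5833/8192
step 15: add RED to get BRBRBBRBBRRBRRR; options L={ 0; 1/2; 5/8; 11/16; 45/64; 91/128; 729/1024 } R={ 5833/8192; 2917/4096; 1459/2048; 365/512; 183/256; 23/32; 3/4; 1 } -> 11665/16384

11665/16384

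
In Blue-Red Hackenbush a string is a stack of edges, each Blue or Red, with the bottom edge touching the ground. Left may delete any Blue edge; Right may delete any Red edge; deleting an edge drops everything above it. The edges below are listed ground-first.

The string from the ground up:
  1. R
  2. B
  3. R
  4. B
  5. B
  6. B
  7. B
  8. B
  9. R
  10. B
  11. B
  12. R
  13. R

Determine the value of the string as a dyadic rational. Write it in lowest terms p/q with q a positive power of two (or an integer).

-2087/4096

Build val(s[:k]) for k = 1..13, string s = R B R B B B B B R B B R R.
edge 1 of 13 (R): { none | 0 } → -1
edge 2 of 13 (B): { -1 | 0 } → -1/2
edge 3 of 13 (R): { -1 | -1/2,0 } → -3/4
edge 4 of 13 (B): { -1,-3/4 | -1/2,0 } → -5/8
edge 5 of 13 (B): { -1,-3/4,-5/8 | -1/2,0 } → -9/16
edge 6 of 13 (B): { -1,-3/4,-5/8,-9/16 | -1/2,0 } → -17/32
edge 7 of 13 (B): { -1,-3/4,-5/8,-9/16,-17/32 | -1/2,0 } → -33/64
edge 8 of 13 (B): { -1,-3/4,-5/8,-9/16,-17/32,-33/64 | -1/2,0 } → -65/128
edge 9 of 13 (R): { -1,-3/4,-5/8,-9/16,-17/32,-33/64 | -65/128,-1/2,0 } → -131/256
edge 10 of 13 (B): { -1,-3/4,-5/8,-9/16,-17/32,-33/64,-131/256 | -65/128,-1/2,0 } → -261/512
edge 11 of 13 (B): { -1,-3/4,-5/8,-9/16,-17/32,-33/64,-131/256,-261/512 | -65/128,-1/2,0 } → -521/1024
edge 12 of 13 (R): { -1,-3/4,-5/8,-9/16,-17/32,-33/64,-131/256,-261/512 | -521/1024,-65/128,-1/2,0 } → -1043/2048
edge 13 of 13 (R): { -1,-3/4,-5/8,-9/16,-17/32,-33/64,-131/256,-261/512 | -1043/2048,-521/1024,-65/128,-1/2,0 } → -2087/4096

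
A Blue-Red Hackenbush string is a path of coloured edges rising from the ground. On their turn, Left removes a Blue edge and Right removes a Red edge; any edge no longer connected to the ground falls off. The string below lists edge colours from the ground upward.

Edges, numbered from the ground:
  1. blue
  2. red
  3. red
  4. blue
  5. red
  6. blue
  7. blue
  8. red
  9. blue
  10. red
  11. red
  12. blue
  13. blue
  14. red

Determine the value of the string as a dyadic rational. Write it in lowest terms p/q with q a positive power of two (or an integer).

2893/8192

step 1: add blue to get b; options L={ 0 } R={  } gives 1
step 2: add red to get br; options L={ 0 } R={ 1 } gives 1/2
step 3: add red to get brr; options L={ 0 } R={ 1/2 1 } gives 1/4
step 4: add blue to get brrb; options L={ 0 1/4 } R={ 1/2 1 } gives 3/8
step 5: add red to get brrbr; options L={ 0 1/4 } R={ 3/8 1/2 1 } gives 5/16
step 6: add blue to get brrbrb; options L={ 0 1/4 5/16 } R={ 3/8 1/2 1 } gives 11/32
step 7: add blue to get brrbrbb; options L={ 0 1/4 5/16 11/32 } R={ 3/8 1/2 1 } gives 23/64
step 8: add red to get brrbrbbr; options L={ 0 1/4 5/16 11/32 } R={ 23/64 3/8 1/2 1 } gives 45/128
step 9: add blue to get brrbrbbrb; options L={ 0 1/4 5/16 11/32 45/128 } R={ 23/64 3/8 1/2 1 } gives 91/256
step 10: add red to get brrbrbbrbr; options L={ 0 1/4 5/16 11/32 45/128 } R={ 91/256 23/64 3/8 1/2 1 } gives 181/512
step 11: add red to get brrbrbbrbrr; options L={ 0 1/4 5/16 11/32 45/128 } R={ 181/512 91/256 23/64 3/8 1/2 1 } gives 361/1024
step 12: add blue to get brrbrbbrbrrb; options L={ 0 1/4 5/16 11/32 45/128 361/1024 } R={ 181/512 91/256 23/64 3/8 1/2 1 } gives 723/2048
step 13: add blue to get brrbrbbrbrrbb; options L={ 0 1/4 5/16 11/32 45/128 361/1024 723/2048 } R={ 181/512 91/256 23/64 3/8 1/2 1 } gives 1447/4096
step 14: add red to get brrbrbbrbrrbbr; options L={ 0 1/4 5/16 11/32 45/128 361/1024 723/2048 } R={ 1447/4096 181/512 91/256 23/64 3/8 1/2 1 } gives 2893/8192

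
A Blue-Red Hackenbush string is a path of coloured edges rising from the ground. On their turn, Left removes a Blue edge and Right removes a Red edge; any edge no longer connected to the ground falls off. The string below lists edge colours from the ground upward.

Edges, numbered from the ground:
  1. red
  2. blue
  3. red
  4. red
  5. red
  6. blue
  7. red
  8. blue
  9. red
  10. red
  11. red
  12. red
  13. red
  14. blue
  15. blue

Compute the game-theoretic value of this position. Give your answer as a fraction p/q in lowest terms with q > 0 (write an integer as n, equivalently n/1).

Build G(s[:k]) for k = 1..15, string s = red blue red red red blue red blue red red red red red blue blue.
r: Left {  }, Right { 0 } so simplest -1
rb: Left { -1 }, Right { 0 } so simplest -1/2
rbr: Left { -1 }, Right { -1/2, 0 } so simplest -3/4
rbrr: Left { -1 }, Right { -3/4, -1/2, 0 } so simplest -7/8
rbrrr: Left { -1 }, Right { -7/8, -3/4, -1/2, 0 } so simplest -15/16
rbrrrb: Left { -1, -15/16 }, Right { -7/8, -3/4, -1/2, 0 } so simplest -29/32
rbrrrbr: Left { -1, -15/16 }, Right { -29/32, -7/8, -3/4, -1/2, 0 } so simplest -59/64
rbrrrbrb: Left { -1, -15/16, -59/64 }, Right { -29/32, -7/8, -3/4, -1/2, 0 } so simplest -117/128
rbrrrbrbr: Left { -1, -15/16, -59/64 }, Right { -117/128, -29/32, -7/8, -3/4, -1/2, 0 } so simplest -235/256
rbrrrbrbrr: Left { -1, -15/16, -59/64 }, Right { -235/256, -117/128, -29/32, -7/8, -3/4, -1/2, 0 } so simplest -471/512
rbrrrbrbrrr: Left { -1, -15/16, -59/64 }, Right { -471/512, -235/256, -117/128, -29/32, -7/8, -3/4, -1/2, 0 } so simplest -943/1024
rbrrrbrbrrrr: Left { -1, -15/16, -59/64 }, Right { -943/1024, -471/512, -235/256, -117/128, -29/32, -7/8, -3/4, -1/2, 0 } so simplest -1887/2048
rbrrrbrbrrrrr: Left { -1, -15/16, -59/64 }, Right { -1887/2048, -943/1024, -471/512, -235/256, -117/128, -29/32, -7/8, -3/4, -1/2, 0 } so simplest -3775/4096
rbrrrbrbrrrrrb: Left { -1, -15/16, -59/64, -3775/4096 }, Right { -1887/2048, -943/1024, -471/512, -235/256, -117/128, -29/32, -7/8, -3/4, -1/2, 0 } so simplest -7549/8192
rbrrrbrbrrrrrbb: Left { -1, -15/16, -59/64, -3775/4096, -7549/8192 }, Right { -1887/2048, -943/1024, -471/512, -235/256, -117/128, -29/32, -7/8, -3/4, -1/2, 0 } so simplest -15097/16384

-15097/16384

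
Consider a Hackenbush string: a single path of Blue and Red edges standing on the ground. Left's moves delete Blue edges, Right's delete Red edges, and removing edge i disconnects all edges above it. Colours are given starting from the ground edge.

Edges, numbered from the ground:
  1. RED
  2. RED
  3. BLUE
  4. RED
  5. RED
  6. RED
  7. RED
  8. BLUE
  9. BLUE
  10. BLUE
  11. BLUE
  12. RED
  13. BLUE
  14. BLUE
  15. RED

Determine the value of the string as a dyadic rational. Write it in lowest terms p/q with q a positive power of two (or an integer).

-15891/8192

Prefix values for RED RED BLUE RED RED RED RED BLUE BLUE BLUE BLUE RED BLUE BLUE RED via {L|R} + simplicity:
value(R) = { (no moves) | 0 } so -1
value(RR) = { (no moves) | -1,0 } so -2
value(RRB) = { -2 | -1,0 } so -3/2
value(RRBR) = { -2 | -3/2,-1,0 } so -7/4
value(RRBRR) = { -2 | -7/4,-3/2,-1,0 } so -15/8
value(RRBRRR) = { -2 | -15/8,-7/4,-3/2,-1,0 } so -31/16
value(RRBRRRR) = { -2 | -31/16,-15/8,-7/4,-3/2,-1,0 } so -63/32
value(RRBRRRRB) = { -2,-63/32 | -31/16,-15/8,-7/4,-3/2,-1,0 } so -125/64
value(RRBRRRRBB) = { -2,-63/32,-125/64 | -31/16,-15/8,-7/4,-3/2,-1,0 } so -249/128
value(RRBRRRRBBB) = { -2,-63/32,-125/64,-249/128 | -31/16,-15/8,-7/4,-3/2,-1,0 } so -497/256
value(RRBRRRRBBBB) = { -2,-63/32,-125/64,-249/128,-497/256 | -31/16,-15/8,-7/4,-3/2,-1,0 } so -993/512
value(RRBRRRRBBBBR) = { -2,-63/32,-125/64,-249/128,-497/256 | -993/512,-31/16,-15/8,-7/4,-3/2,-1,0 } so -1987/1024
value(RRBRRRRBBBBRB) = { -2,-63/32,-125/64,-249/128,-497/256,-1987/1024 | -993/512,-31/16,-15/8,-7/4,-3/2,-1,0 } so -3973/2048
value(RRBRRRRBBBBRBB) = { -2,-63/32,-125/64,-249/128,-497/256,-1987/1024,-3973/2048 | -993/512,-31/16,-15/8,-7/4,-3/2,-1,0 } so -7945/4096
value(RRBRRRRBBBBRBBR) = { -2,-63/32,-125/64,-249/128,-497/256,-1987/1024,-3973/2048 | -7945/4096,-993/512,-31/16,-15/8,-7/4,-3/2,-1,0 } so -15891/8192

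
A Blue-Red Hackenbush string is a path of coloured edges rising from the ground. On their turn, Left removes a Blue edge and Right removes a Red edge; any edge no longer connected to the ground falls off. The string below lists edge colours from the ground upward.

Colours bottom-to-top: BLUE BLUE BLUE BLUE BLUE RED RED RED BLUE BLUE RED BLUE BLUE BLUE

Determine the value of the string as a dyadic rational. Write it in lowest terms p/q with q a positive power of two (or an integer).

Prefix values for BLUE BLUE BLUE BLUE BLUE RED RED RED BLUE BLUE RED BLUE BLUE BLUE via {L|R} + simplicity:
1 of 14 · B · max L 0 · min R +∞ → 1
2 of 14 · BB · max L 1 · min R +∞ → 2
3 of 14 · BBB · max L 2 · min R +∞ → 3
4 of 14 · BBBB · max L 3 · min R +∞ → 4
5 of 14 · BBBBB · max L 4 · min R +∞ → 5
6 of 14 · BBBBBR · max L 4 · min R 5 → 9/2
7 of 14 · BBBBBRR · max L 4 · min R 9/2 → 17/4
8 of 14 · BBBBBRRR · max L 4 · min R 17/4 → 33/8
9 of 14 · BBBBBRRRB · max L 33/8 · min R 17/4 → 67/16
10 of 14 · BBBBBRRRBB · max L 67/16 · min R 17/4 → 135/32
11 of 14 · BBBBBRRRBBR · max L 67/16 · min R 135/32 → 269/64
12 of 14 · BBBBBRRRBBRB · max L 269/64 · min R 135/32 → 539/128
13 of 14 · BBBBBRRRBBRBB · max L 539/128 · min R 135/32 → 1079/256
14 of 14 · BBBBBRRRBBRBBB · max L 1079/256 · min R 135/32 → 2159/512

2159/512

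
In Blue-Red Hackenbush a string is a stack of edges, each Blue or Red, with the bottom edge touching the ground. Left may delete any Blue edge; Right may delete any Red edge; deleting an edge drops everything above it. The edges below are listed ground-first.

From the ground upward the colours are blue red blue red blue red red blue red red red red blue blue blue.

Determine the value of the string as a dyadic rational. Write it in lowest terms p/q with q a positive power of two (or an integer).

Prefix values for blue red blue red blue red red blue red red red red blue blue blue via {L|R} + simplicity:
value(b) = { 0 | (no moves) } => 1
value(br) = { 0 | 1 } => 1/2
value(brb) = { 0; 1/2 | 1 } => 3/4
value(brbr) = { 0; 1/2 | 3/4; 1 } => 5/8
value(brbrb) = { 0; 1/2; 5/8 | 3/4; 1 } => 11/16
value(brbrbr) = { 0; 1/2; 5/8 | 11/16; 3/4; 1 } => 21/32
value(brbrbrr) = { 0; 1/2; 5/8 | 21/32; 11/16; 3/4; 1 } => 41/64
value(brbrbrrb) = { 0; 1/2; 5/8; 41/64 | 21/32; 11/16; 3/4; 1 } => 83/128
value(brbrbrrbr) = { 0; 1/2; 5/8; 41/64 | 83/128; 21/32; 11/16; 3/4; 1 } => 165/256
value(brbrbrrbrr) = { 0; 1/2; 5/8; 41/64 | 165/256; 83/128; 21/32; 11/16; 3/4; 1 } => 329/512
value(brbrbrrbrrr) = { 0; 1/2; 5/8; 41/64 | 329/512; 165/256; 83/128; 21/32; 11/16; 3/4; 1 } => 657/1024
value(brbrbrrbrrrr) = { 0; 1/2; 5/8; 41/64 | 657/1024; 329/512; 165/256; 83/128; 21/32; 11/16; 3/4; 1 } => 1313/2048
value(brbrbrrbrrrrb) = { 0; 1/2; 5/8; 41/64; 1313/2048 | 657/1024; 329/512; 165/256; 83/128; 21/32; 11/16; 3/4; 1 } => 2627/4096
value(brbrbrrbrrrrbb) = { 0; 1/2; 5/8; 41/64; 1313/2048; 2627/4096 | 657/1024; 329/512; 165/256; 83/128; 21/32; 11/16; 3/4; 1 } => 5255/8192
value(brbrbrrbrrrrbbb) = { 0; 1/2; 5/8; 41/64; 1313/2048; 2627/4096; 5255/8192 | 657/1024; 329/512; 165/256; 83/128; 21/32; 11/16; 3/4; 1 } => 10511/16384

10511/16384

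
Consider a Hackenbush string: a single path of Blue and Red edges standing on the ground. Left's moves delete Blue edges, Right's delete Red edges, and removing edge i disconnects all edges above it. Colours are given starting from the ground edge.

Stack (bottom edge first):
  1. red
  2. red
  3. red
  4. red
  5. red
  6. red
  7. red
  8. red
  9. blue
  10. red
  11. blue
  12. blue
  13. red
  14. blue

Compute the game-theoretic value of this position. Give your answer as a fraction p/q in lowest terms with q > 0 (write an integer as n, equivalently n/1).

-485/64

edge 1 of 14 (red): { ∅ | 0 } -> -1
edge 2 of 14 (red): { ∅ | -1,0 } -> -2
edge 3 of 14 (red): { ∅ | -2,-1,0 } -> -3
edge 4 of 14 (red): { ∅ | -3,-2,-1,0 } -> -4
edge 5 of 14 (red): { ∅ | -4,-3,-2,-1,0 } -> -5
edge 6 of 14 (red): { ∅ | -5,-4,-3,-2,-1,0 } -> -6
edge 7 of 14 (red): { ∅ | -6,-5,-4,-3,-2,-1,0 } -> -7
edge 8 of 14 (red): { ∅ | -7,-6,-5,-4,-3,-2,-1,0 } -> -8
edge 9 of 14 (blue): { -8 | -7,-6,-5,-4,-3,-2,-1,0 } -> -15/2
edge 10 of 14 (red): { -8 | -15/2,-7,-6,-5,-4,-3,-2,-1,0 } -> -31/4
edge 11 of 14 (blue): { -8,-31/4 | -15/2,-7,-6,-5,-4,-3,-2,-1,0 } -> -61/8
edge 12 of 14 (blue): { -8,-31/4,-61/8 | -15/2,-7,-6,-5,-4,-3,-2,-1,0 } -> -121/16
edge 13 of 14 (red): { -8,-31/4,-61/8 | -121/16,-15/2,-7,-6,-5,-4,-3,-2,-1,0 } -> -243/32
edge 14 of 14 (blue): { -8,-31/4,-61/8,-243/32 | -121/16,-15/2,-7,-6,-5,-4,-3,-2,-1,0 } -> -485/64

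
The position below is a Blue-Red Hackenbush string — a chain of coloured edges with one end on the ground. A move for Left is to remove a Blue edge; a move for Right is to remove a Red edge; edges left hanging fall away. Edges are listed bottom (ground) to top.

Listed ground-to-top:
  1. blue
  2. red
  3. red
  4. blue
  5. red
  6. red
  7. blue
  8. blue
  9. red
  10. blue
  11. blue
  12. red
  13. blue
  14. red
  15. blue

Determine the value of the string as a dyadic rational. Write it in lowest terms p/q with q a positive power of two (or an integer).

b: Left { 0 }, Right { · } so simplest 1
br: Left { 0 }, Right { 1 } so simplest 1/2
brr: Left { 0 }, Right { 1/2 1 } so simplest 1/4
brrb: Left { 0 1/4 }, Right { 1/2 1 } so simplest 3/8
brrbr: Left { 0 1/4 }, Right { 3/8 1/2 1 } so simplest 5/16
brrbrr: Left { 0 1/4 }, Right { 5/16 3/8 1/2 1 } so simplest 9/32
brrbrrb: Left { 0 1/4 9/32 }, Right { 5/16 3/8 1/2 1 } so simplest 19/64
brrbrrbb: Left { 0 1/4 9/32 19/64 }, Right { 5/16 3/8 1/2 1 } so simplest 39/128
brrbrrbbr: Left { 0 1/4 9/32 19/64 }, Right { 39/128 5/16 3/8 1/2 1 } so simplest 77/256
brrbrrbbrb: Left { 0 1/4 9/32 19/64 77/256 }, Right { 39/128 5/16 3/8 1/2 1 } so simplest 155/512
brrbrrbbrbb: Left { 0 1/4 9/32 19/64 77/256 155/512 }, Right { 39/128 5/16 3/8 1/2 1 } so simplest 311/1024
brrbrrbbrbbr: Left { 0 1/4 9/32 19/64 77/256 155/512 }, Right { 311/1024 39/128 5/16 3/8 1/2 1 } so simplest 621/2048
brrbrrbbrbbrb: Left { 0 1/4 9/32 19/64 77/256 155/512 621/2048 }, Right { 311/1024 39/128 5/16 3/8 1/2 1 } so simplest 1243/4096
brrbrrbbrbbrbr: Left { 0 1/4 9/32 19/64 77/256 155/512 621/2048 }, Right { 1243/4096 311/1024 39/128 5/16 3/8 1/2 1 } so simplest 2485/8192
brrbrrbbrbbrbrb: Left { 0 1/4 9/32 19/64 77/256 155/512 621/2048 2485/8192 }, Right { 1243/4096 311/1024 39/128 5/16 3/8 1/2 1 } so simplest 4971/16384

4971/16384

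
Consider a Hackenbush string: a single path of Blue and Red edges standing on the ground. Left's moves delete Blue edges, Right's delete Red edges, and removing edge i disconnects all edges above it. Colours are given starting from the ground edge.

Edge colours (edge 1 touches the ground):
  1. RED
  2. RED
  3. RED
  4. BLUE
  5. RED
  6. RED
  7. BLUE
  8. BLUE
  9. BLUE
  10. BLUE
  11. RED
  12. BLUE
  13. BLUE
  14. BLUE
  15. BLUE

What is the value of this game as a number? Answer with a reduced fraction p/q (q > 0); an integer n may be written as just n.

Prefix values for RED RED RED BLUE RED RED BLUE BLUE BLUE BLUE RED BLUE BLUE BLUE BLUE via {L|R} + simplicity:
g(R) = { · | 0 } so -1
g(RR) = { · | -1, 0 } so -2
g(RRR) = { · | -2, -1, 0 } so -3
g(RRRB) = { -3 | -2, -1, 0 } so -5/2
g(RRRBR) = { -3 | -5/2, -2, -1, 0 } so -11/4
g(RRRBRR) = { -3 | -11/4, -5/2, -2, -1, 0 } so -23/8
g(RRRBRRB) = { -3, -23/8 | -11/4, -5/2, -2, -1, 0 } so -45/16
g(RRRBRRBB) = { -3, -23/8, -45/16 | -11/4, -5/2, -2, -1, 0 } so -89/32
g(RRRBRRBBB) = { -3, -23/8, -45/16, -89/32 | -11/4, -5/2, -2, -1, 0 } so -177/64
g(RRRBRRBBBB) = { -3, -23/8, -45/16, -89/32, -177/64 | -11/4, -5/2, -2, -1, 0 } so -353/128
g(RRRBRRBBBBR) = { -3, -23/8, -45/16, -89/32, -177/64 | -353/128, -11/4, -5/2, -2, -1, 0 } so -707/256
g(RRRBRRBBBBRB) = { -3, -23/8, -45/16, -89/32, -177/64, -707/256 | -353/128, -11/4, -5/2, -2, -1, 0 } so -1413/512
g(RRRBRRBBBBRBB) = { -3, -23/8, -45/16, -89/32, -177/64, -707/256, -1413/512 | -353/128, -11/4, -5/2, -2, -1, 0 } so -2825/1024
g(RRRBRRBBBBRBBB) = { -3, -23/8, -45/16, -89/32, -177/64, -707/256, -1413/512, -2825/1024 | -353/128, -11/4, -5/2, -2, -1, 0 } so -5649/2048
g(RRRBRRBBBBRBBBB) = { -3, -23/8, -45/16, -89/32, -177/64, -707/256, -1413/512, -2825/1024, -5649/2048 | -353/128, -11/4, -5/2, -2, -1, 0 } so -11297/4096

-11297/4096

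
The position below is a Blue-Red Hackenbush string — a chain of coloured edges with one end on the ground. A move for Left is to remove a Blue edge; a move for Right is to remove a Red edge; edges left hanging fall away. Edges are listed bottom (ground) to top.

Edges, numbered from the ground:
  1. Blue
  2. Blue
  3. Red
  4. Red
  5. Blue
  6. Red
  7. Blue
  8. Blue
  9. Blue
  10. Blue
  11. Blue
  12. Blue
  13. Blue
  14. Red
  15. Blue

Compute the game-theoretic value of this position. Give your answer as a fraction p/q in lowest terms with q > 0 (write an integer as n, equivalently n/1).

1 of 15 · B · max L 0 · min R +∞ — 1
2 of 15 · BB · max L 1 · min R +∞ — 2
3 of 15 · BBR · max L 1 · min R 2 — 3/2
4 of 15 · BBRR · max L 1 · min R 3/2 — 5/4
5 of 15 · BBRRB · max L 5/4 · min R 3/2 — 11/8
6 of 15 · BBRRBR · max L 5/4 · min R 11/8 — 21/16
7 of 15 · BBRRBRB · max L 21/16 · min R 11/8 — 43/32
8 of 15 · BBRRBRBB · max L 43/32 · min R 11/8 — 87/64
9 of 15 · BBRRBRBBB · max L 87/64 · min R 11/8 — 175/128
10 of 15 · BBRRBRBBBB · max L 175/128 · min R 11/8 — 351/256
11 of 15 · BBRRBRBBBBB · max L 351/256 · min R 11/8 — 703/512
12 of 15 · BBRRBRBBBBBB · max L 703/512 · min R 11/8 — 1407/1024
13 of 15 · BBRRBRBBBBBBB · max L 1407/1024 · min R 11/8 — 2815/2048
14 of 15 · BBRRBRBBBBBBBR · max L 1407/1024 · min R 2815/2048 — 5629/4096
15 of 15 · BBRRBRBBBBBBBRB · max L 5629/4096 · min R 2815/2048 — 11259/8192

11259/8192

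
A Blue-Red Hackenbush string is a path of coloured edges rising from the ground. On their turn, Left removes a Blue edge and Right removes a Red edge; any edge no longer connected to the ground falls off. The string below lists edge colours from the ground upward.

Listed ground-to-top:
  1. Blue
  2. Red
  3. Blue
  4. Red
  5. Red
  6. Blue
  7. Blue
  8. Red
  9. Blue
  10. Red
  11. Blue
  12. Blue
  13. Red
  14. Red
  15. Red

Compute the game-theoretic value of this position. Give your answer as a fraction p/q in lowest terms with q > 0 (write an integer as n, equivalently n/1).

9905/16384

Build v(s[:k]) for k = 1..15, string s = Blue Red Blue Red Red Blue Blue Red Blue Red Blue Blue Red Red Red.
v(B) = { 0 | (no moves) } — 1
v(BR) = { 0 | 1 } — 1/2
v(BRB) = { 0 1/2 | 1 } — 3/4
v(BRBR) = { 0 1/2 | 3/4 1 } — 5/8
v(BRBRR) = { 0 1/2 | 5/8 3/4 1 } — 9/16
v(BRBRRB) = { 0 1/2 9/16 | 5/8 3/4 1 } — 19/32
v(BRBRRBB) = { 0 1/2 9/16 19/32 | 5/8 3/4 1 } — 39/64
v(BRBRRBBR) = { 0 1/2 9/16 19/32 | 39/64 5/8 3/4 1 } — 77/128
v(BRBRRBBRB) = { 0 1/2 9/16 19/32 77/128 | 39/64 5/8 3/4 1 } — 155/256
v(BRBRRBBRBR) = { 0 1/2 9/16 19/32 77/128 | 155/256 39/64 5/8 3/4 1 } — 309/512
v(BRBRRBBRBRB) = { 0 1/2 9/16 19/32 77/128 309/512 | 155/256 39/64 5/8 3/4 1 } — 619/1024
v(BRBRRBBRBRBB) = { 0 1/2 9/16 19/32 77/128 309/512 619/1024 | 155/256 39/64 5/8 3/4 1 } — 1239/2048
v(BRBRRBBRBRBBR) = { 0 1/2 9/16 19/32 77/128 309/512 619/1024 | 1239/2048 155/256 39/64 5/8 3/4 1 } — 2477/4096
v(BRBRRBBRBRBBRR) = { 0 1/2 9/16 19/32 77/128 309/512 619/1024 | 2477/4096 1239/2048 155/256 39/64 5/8 3/4 1 } — 4953/8192
v(BRBRRBBRBRBBRRR) = { 0 1/2 9/16 19/32 77/128 309/512 619/1024 | 4953/8192 2477/4096 1239/2048 155/256 39/64 5/8 3/4 1 } — 9905/16384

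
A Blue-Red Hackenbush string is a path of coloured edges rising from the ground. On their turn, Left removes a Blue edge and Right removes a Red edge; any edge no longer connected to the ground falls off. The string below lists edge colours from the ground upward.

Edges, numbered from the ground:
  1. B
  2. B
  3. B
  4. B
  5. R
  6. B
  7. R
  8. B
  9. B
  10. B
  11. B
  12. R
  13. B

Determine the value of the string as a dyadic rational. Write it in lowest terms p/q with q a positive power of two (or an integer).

1915/512

1 of 13 · B · max L 0 · min R +∞ ⇒ 1
2 of 13 · BB · max L 1 · min R +∞ ⇒ 2
3 of 13 · BBB · max L 2 · min R +∞ ⇒ 3
4 of 13 · BBBB · max L 3 · min R +∞ ⇒ 4
5 of 13 · BBBBR · max L 3 · min R 4 ⇒ 7/2
6 of 13 · BBBBRB · max L 7/2 · min R 4 ⇒ 15/4
7 of 13 · BBBBRBR · max L 7/2 · min R 15/4 ⇒ 29/8
8 of 13 · BBBBRBRB · max L 29/8 · min R 15/4 ⇒ 59/16
9 of 13 · BBBBRBRBB · max L 59/16 · min R 15/4 ⇒ 119/32
10 of 13 · BBBBRBRBBB · max L 119/32 · min R 15/4 ⇒ 239/64
11 of 13 · BBBBRBRBBBB · max L 239/64 · min R 15/4 ⇒ 479/128
12 of 13 · BBBBRBRBBBBR · max L 239/64 · min R 479/128 ⇒ 957/256
13 of 13 · BBBBRBRBBBBRB · max L 957/256 · min R 479/128 ⇒ 1915/512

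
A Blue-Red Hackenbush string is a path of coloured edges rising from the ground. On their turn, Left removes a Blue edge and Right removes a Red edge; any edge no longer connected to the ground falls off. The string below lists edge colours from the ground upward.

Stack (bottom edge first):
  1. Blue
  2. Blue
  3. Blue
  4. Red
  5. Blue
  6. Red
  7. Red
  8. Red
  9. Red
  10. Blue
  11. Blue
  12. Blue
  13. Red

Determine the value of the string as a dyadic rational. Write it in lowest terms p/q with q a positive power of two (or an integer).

val_1 [B]  L=[0]  R=[(no moves)]  => 1
val_2 [BB]  L=[0,1]  R=[(no moves)]  => 2
val_3 [BBB]  L=[0,1,2]  R=[(no moves)]  => 3
val_4 [BBBR]  L=[0,1,2]  R=[3]  => 5/2
val_5 [BBBRB]  L=[0,1,2,5/2]  R=[3]  => 11/4
val_6 [BBBRBR]  L=[0,1,2,5/2]  R=[11/4,3]  => 21/8
val_7 [BBBRBRR]  L=[0,1,2,5/2]  R=[21/8,11/4,3]  => 41/16
val_8 [BBBRBRRR]  L=[0,1,2,5/2]  R=[41/16,21/8,11/4,3]  => 81/32
val_9 [BBBRBRRRR]  L=[0,1,2,5/2]  R=[81/32,41/16,21/8,11/4,3]  => 161/64
val_10 [BBBRBRRRRB]  L=[0,1,2,5/2,161/64]  R=[81/32,41/16,21/8,11/4,3]  => 323/128
val_11 [BBBRBRRRRBB]  L=[0,1,2,5/2,161/64,323/128]  R=[81/32,41/16,21/8,11/4,3]  => 647/256
val_12 [BBBRBRRRRBBB]  L=[0,1,2,5/2,161/64,323/128,647/256]  R=[81/32,41/16,21/8,11/4,3]  => 1295/512
val_13 [BBBRBRRRRBBBR]  L=[0,1,2,5/2,161/64,323/128,647/256]  R=[1295/512,81/32,41/16,21/8,11/4,3]  => 2589/1024

2589/1024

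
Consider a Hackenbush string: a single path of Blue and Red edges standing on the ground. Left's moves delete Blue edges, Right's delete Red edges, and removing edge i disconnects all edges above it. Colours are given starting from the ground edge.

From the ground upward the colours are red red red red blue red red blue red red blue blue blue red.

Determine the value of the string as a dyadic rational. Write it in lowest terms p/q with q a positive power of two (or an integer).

-3939/1024

r: Left { — }, Right { 0 } — simplest -1
rr: Left { — }, Right { -1; 0 } — simplest -2
rrr: Left { — }, Right { -2; -1; 0 } — simplest -3
rrrr: Left { — }, Right { -3; -2; -1; 0 } — simplest -4
rrrrb: Left { -4 }, Right { -3; -2; -1; 0 } — simplest -7/2
rrrrbr: Left { -4 }, Right { -7/2; -3; -2; -1; 0 } — simplest -15/4
rrrrbrr: Left { -4 }, Right { -15/4; -7/2; -3; -2; -1; 0 } — simplest -31/8
rrrrbrrb: Left { -4; -31/8 }, Right { -15/4; -7/2; -3; -2; -1; 0 } — simplest -61/16
rrrrbrrbr: Left { -4; -31/8 }, Right { -61/16; -15/4; -7/2; -3; -2; -1; 0 } — simplest -123/32
rrrrbrrbrr: Left { -4; -31/8 }, Right { -123/32; -61/16; -15/4; -7/2; -3; -2; -1; 0 } — simplest -247/64
rrrrbrrbrrb: Left { -4; -31/8; -247/64 }, Right { -123/32; -61/16; -15/4; -7/2; -3; -2; -1; 0 } — simplest -493/128
rrrrbrrbrrbb: Left { -4; -31/8; -247/64; -493/128 }, Right { -123/32; -61/16; -15/4; -7/2; -3; -2; -1; 0 } — simplest -985/256
rrrrbrrbrrbbb: Left { -4; -31/8; -247/64; -493/128; -985/256 }, Right { -123/32; -61/16; -15/4; -7/2; -3; -2; -1; 0 } — simplest -1969/512
rrrrbrrbrrbbbr: Left { -4; -31/8; -247/64; -493/128; -985/256 }, Right { -1969/512; -123/32; -61/16; -15/4; -7/2; -3; -2; -1; 0 } — simplest -3939/1024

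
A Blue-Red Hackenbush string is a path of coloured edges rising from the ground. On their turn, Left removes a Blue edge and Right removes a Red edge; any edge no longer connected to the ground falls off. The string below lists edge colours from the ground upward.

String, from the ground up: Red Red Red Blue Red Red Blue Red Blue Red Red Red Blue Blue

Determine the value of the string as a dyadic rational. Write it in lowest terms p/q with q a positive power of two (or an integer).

-5817/2048

Build val(s[:k]) for k = 1..14, string s = Red Red Red Blue Red Red Blue Red Blue Red Red Red Blue Blue.
edge 1 of 14 (Red): { · | 0 } -> -1
edge 2 of 14 (Red): { · | -1 0 } -> -2
edge 3 of 14 (Red): { · | -2 -1 0 } -> -3
edge 4 of 14 (Blue): { -3 | -2 -1 0 } -> -5/2
edge 5 of 14 (Red): { -3 | -5/2 -2 -1 0 } -> -11/4
edge 6 of 14 (Red): { -3 | -11/4 -5/2 -2 -1 0 } -> -23/8
edge 7 of 14 (Blue): { -3 -23/8 | -11/4 -5/2 -2 -1 0 } -> -45/16
edge 8 of 14 (Red): { -3 -23/8 | -45/16 -11/4 -5/2 -2 -1 0 } -> -91/32
edge 9 of 14 (Blue): { -3 -23/8 -91/32 | -45/16 -11/4 -5/2 -2 -1 0 } -> -181/64
edge 10 of 14 (Red): { -3 -23/8 -91/32 | -181/64 -45/16 -11/4 -5/2 -2 -1 0 } -> -363/128
edge 11 of 14 (Red): { -3 -23/8 -91/32 | -363/128 -181/64 -45/16 -11/4 -5/2 -2 -1 0 } -> -727/256
edge 12 of 14 (Red): { -3 -23/8 -91/32 | -727/256 -363/128 -181/64 -45/16 -11/4 -5/2 -2 -1 0 } -> -1455/512
edge 13 of 14 (Blue): { -3 -23/8 -91/32 -1455/512 | -727/256 -363/128 -181/64 -45/16 -11/4 -5/2 -2 -1 0 } -> -2909/1024
edge 14 of 14 (Blue): { -3 -23/8 -91/32 -1455/512 -2909/1024 | -727/256 -363/128 -181/64 -45/16 -11/4 -5/2 -2 -1 0 } -> -5817/2048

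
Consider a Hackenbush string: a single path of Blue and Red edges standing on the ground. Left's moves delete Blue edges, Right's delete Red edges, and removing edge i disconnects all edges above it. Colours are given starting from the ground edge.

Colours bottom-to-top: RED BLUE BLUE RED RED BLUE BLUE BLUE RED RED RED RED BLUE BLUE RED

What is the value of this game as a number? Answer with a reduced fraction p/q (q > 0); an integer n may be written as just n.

-6387/16384

Recurse on prefixes of the 15-edge string RED BLUE BLUE RED RED BLUE BLUE BLUE RED RED RED RED BLUE BLUE RED:
g_1 [R]  L=[none]  R=[0]  so -1
g_2 [RB]  L=[-1]  R=[0]  so -1/2
g_3 [RBB]  L=[-1,-1/2]  R=[0]  so -1/4
g_4 [RBBR]  L=[-1,-1/2]  R=[-1/4,0]  so -3/8
g_5 [RBBRR]  L=[-1,-1/2]  R=[-3/8,-1/4,0]  so -7/16
g_6 [RBBRRB]  L=[-1,-1/2,-7/16]  R=[-3/8,-1/4,0]  so -13/32
g_7 [RBBRRBB]  L=[-1,-1/2,-7/16,-13/32]  R=[-3/8,-1/4,0]  so -25/64
g_8 [RBBRRBBB]  L=[-1,-1/2,-7/16,-13/32,-25/64]  R=[-3/8,-1/4,0]  so -49/128
g_9 [RBBRRBBBR]  L=[-1,-1/2,-7/16,-13/32,-25/64]  R=[-49/128,-3/8,-1/4,0]  so -99/256
g_10 [RBBRRBBBRR]  L=[-1,-1/2,-7/16,-13/32,-25/64]  R=[-99/256,-49/128,-3/8,-1/4,0]  so -199/512
g_11 [RBBRRBBBRRR]  L=[-1,-1/2,-7/16,-13/32,-25/64]  R=[-199/512,-99/256,-49/128,-3/8,-1/4,0]  so -399/1024
g_12 [RBBRRBBBRRRR]  L=[-1,-1/2,-7/16,-13/32,-25/64]  R=[-399/1024,-199/512,-99/256,-49/128,-3/8,-1/4,0]  so -799/2048
g_13 [RBBRRBBBRRRRB]  L=[-1,-1/2,-7/16,-13/32,-25/64,-799/2048]  R=[-399/1024,-199/512,-99/256,-49/128,-3/8,-1/4,0]  so -1597/4096
g_14 [RBBRRBBBRRRRBB]  L=[-1,-1/2,-7/16,-13/32,-25/64,-799/2048,-1597/4096]  R=[-399/1024,-199/512,-99/256,-49/128,-3/8,-1/4,0]  so -3193/8192
g_15 [RBBRRBBBRRRRBBR]  L=[-1,-1/2,-7/16,-13/32,-25/64,-799/2048,-1597/4096]  R=[-3193/8192,-399/1024,-199/512,-99/256,-49/128,-3/8,-1/4,0]  so -6387/16384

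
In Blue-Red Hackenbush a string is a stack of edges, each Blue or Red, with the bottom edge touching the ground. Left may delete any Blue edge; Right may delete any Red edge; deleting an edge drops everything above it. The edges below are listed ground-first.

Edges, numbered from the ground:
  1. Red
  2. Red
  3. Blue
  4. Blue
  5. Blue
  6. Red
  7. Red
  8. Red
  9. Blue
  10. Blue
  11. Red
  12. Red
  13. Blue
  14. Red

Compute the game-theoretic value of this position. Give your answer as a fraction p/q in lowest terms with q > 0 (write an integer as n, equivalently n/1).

Build v(s[:k]) for k = 1..14, string s = Red Red Blue Blue Blue Red Red Red Blue Blue Red Red Blue Red.
R: Left { · }, Right { 0 } — simplest -1
RR: Left { · }, Right { -1 0 } — simplest -2
RRB: Left { -2 }, Right { -1 0 } — simplest -3/2
RRBB: Left { -2 -3/2 }, Right { -1 0 } — simplest -5/4
RRBBB: Left { -2 -3/2 -5/4 }, Right { -1 0 } — simplest -9/8
RRBBBR: Left { -2 -3/2 -5/4 }, Right { -9/8 -1 0 } — simplest -19/16
RRBBBRR: Left { -2 -3/2 -5/4 }, Right { -19/16 -9/8 -1 0 } — simplest -39/32
RRBBBRRR: Left { -2 -3/2 -5/4 }, Right { -39/32 -19/16 -9/8 -1 0 } — simplest -79/64
RRBBBRRRB: Left { -2 -3/2 -5/4 -79/64 }, Right { -39/32 -19/16 -9/8 -1 0 } — simplest -157/128
RRBBBRRRBB: Left { -2 -3/2 -5/4 -79/64 -157/128 }, Right { -39/32 -19/16 -9/8 -1 0 } — simplest -313/256
RRBBBRRRBBR: Left { -2 -3/2 -5/4 -79/64 -157/128 }, Right { -313/256 -39/32 -19/16 -9/8 -1 0 } — simplest -627/512
RRBBBRRRBBRR: Left { -2 -3/2 -5/4 -79/64 -157/128 }, Right { -627/512 -313/256 -39/32 -19/16 -9/8 -1 0 } — simplest -1255/1024
RRBBBRRRBBRRB: Left { -2 -3/2 -5/4 -79/64 -157/128 -1255/1024 }, Right { -627/512 -313/256 -39/32 -19/16 -9/8 -1 0 } — simplest -2509/2048
RRBBBRRRBBRRBR: Left { -2 -3/2 -5/4 -79/64 -157/128 -1255/1024 }, Right { -2509/2048 -627/512 -313/256 -39/32 -19/16 -9/8 -1 0 } — simplest -5019/4096

-5019/4096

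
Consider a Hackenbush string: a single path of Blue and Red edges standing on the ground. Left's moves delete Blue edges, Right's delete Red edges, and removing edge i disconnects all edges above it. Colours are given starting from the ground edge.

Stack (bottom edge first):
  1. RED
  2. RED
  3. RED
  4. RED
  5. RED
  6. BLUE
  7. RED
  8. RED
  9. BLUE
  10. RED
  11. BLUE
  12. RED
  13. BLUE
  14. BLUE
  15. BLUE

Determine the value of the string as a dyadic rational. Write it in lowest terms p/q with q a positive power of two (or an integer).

-4945/1024

Recurse on prefixes of the 15-edge string RED RED RED RED RED BLUE RED RED BLUE RED BLUE RED BLUE BLUE BLUE:
R: Left { none }, Right { 0 } = simplest -1
RR: Left { none }, Right { -1 0 } = simplest -2
RRR: Left { none }, Right { -2 -1 0 } = simplest -3
RRRR: Left { none }, Right { -3 -2 -1 0 } = simplest -4
RRRRR: Left { none }, Right { -4 -3 -2 -1 0 } = simplest -5
RRRRRB: Left { -5 }, Right { -4 -3 -2 -1 0 } = simplest -9/2
RRRRRBR: Left { -5 }, Right { -9/2 -4 -3 -2 -1 0 } = simplest -19/4
RRRRRBRR: Left { -5 }, Right { -19/4 -9/2 -4 -3 -2 -1 0 } = simplest -39/8
RRRRRBRRB: Left { -5 -39/8 }, Right { -19/4 -9/2 -4 -3 -2 -1 0 } = simplest -77/16
RRRRRBRRBR: Left { -5 -39/8 }, Right { -77/16 -19/4 -9/2 -4 -3 -2 -1 0 } = simplest -155/32
RRRRRBRRBRB: Left { -5 -39/8 -155/32 }, Right { -77/16 -19/4 -9/2 -4 -3 -2 -1 0 } = simplest -309/64
RRRRRBRRBRBR: Left { -5 -39/8 -155/32 }, Right { -309/64 -77/16 -19/4 -9/2 -4 -3 -2 -1 0 } = simplest -619/128
RRRRRBRRBRBRB: Left { -5 -39/8 -155/32 -619/128 }, Right { -309/64 -77/16 -19/4 -9/2 -4 -3 -2 -1 0 } = simplest -1237/256
RRRRRBRRBRBRBB: Left { -5 -39/8 -155/32 -619/128 -1237/256 }, Right { -309/64 -77/16 -19/4 -9/2 -4 -3 -2 -1 0 } = simplest -2473/512
RRRRRBRRBRBRBBB: Left { -5 -39/8 -155/32 -619/128 -1237/256 -2473/512 }, Right { -309/64 -77/16 -19/4 -9/2 -4 -3 -2 -1 0 } = simplest -4945/1024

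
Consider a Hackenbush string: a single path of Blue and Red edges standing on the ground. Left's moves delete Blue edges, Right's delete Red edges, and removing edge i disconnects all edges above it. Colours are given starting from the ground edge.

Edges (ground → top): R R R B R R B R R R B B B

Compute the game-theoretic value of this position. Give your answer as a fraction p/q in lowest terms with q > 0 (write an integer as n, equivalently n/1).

-2929/1024

value(R) = { none | 0 } ⇒ -1
value(RR) = { none | -1, 0 } ⇒ -2
value(RRR) = { none | -2, -1, 0 } ⇒ -3
value(RRRB) = { -3 | -2, -1, 0 } ⇒ -5/2
value(RRRBR) = { -3 | -5/2, -2, -1, 0 } ⇒ -11/4
value(RRRBRR) = { -3 | -11/4, -5/2, -2, -1, 0 } ⇒ -23/8
value(RRRBRRB) = { -3, -23/8 | -11/4, -5/2, -2, -1, 0 } ⇒ -45/16
value(RRRBRRBR) = { -3, -23/8 | -45/16, -11/4, -5/2, -2, -1, 0 } ⇒ -91/32
value(RRRBRRBRR) = { -3, -23/8 | -91/32, -45/16, -11/4, -5/2, -2, -1, 0 } ⇒ -183/64
value(RRRBRRBRRR) = { -3, -23/8 | -183/64, -91/32, -45/16, -11/4, -5/2, -2, -1, 0 } ⇒ -367/128
value(RRRBRRBRRRB) = { -3, -23/8, -367/128 | -183/64, -91/32, -45/16, -11/4, -5/2, -2, -1, 0 } ⇒ -733/256
value(RRRBRRBRRRBB) = { -3, -23/8, -367/128, -733/256 | -183/64, -91/32, -45/16, -11/4, -5/2, -2, -1, 0 } ⇒ -1465/512
value(RRRBRRBRRRBBB) = { -3, -23/8, -367/128, -733/256, -1465/512 | -183/64, -91/32, -45/16, -11/4, -5/2, -2, -1, 0 } ⇒ -2929/1024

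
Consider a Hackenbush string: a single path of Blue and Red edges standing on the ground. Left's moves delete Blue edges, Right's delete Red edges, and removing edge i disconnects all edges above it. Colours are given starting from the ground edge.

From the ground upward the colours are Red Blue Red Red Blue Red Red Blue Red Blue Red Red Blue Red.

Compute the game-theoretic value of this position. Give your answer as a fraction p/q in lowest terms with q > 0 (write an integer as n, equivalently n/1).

1 of 14 · R · max L −∞ · min R 0 so -1
2 of 14 · RB · max L -1 · min R 0 so -1/2
3 of 14 · RBR · max L -1 · min R -1/2 so -3/4
4 of 14 · RBRR · max L -1 · min R -3/4 so -7/8
5 of 14 · RBRRB · max L -7/8 · min R -3/4 so -13/16
6 of 14 · RBRRBR · max L -7/8 · min R -13/16 so -27/32
7 of 14 · RBRRBRR · max L -7/8 · min R -27/32 so -55/64
8 of 14 · RBRRBRRB · max L -55/64 · min R -27/32 so -109/128
9 of 14 · RBRRBRRBR · max L -55/64 · min R -109/128 so -219/256
10 of 14 · RBRRBRRBRB · max L -219/256 · min R -109/128 so -437/512
11 of 14 · RBRRBRRBRBR · max L -219/256 · min R -437/512 so -875/1024
12 of 14 · RBRRBRRBRBRR · max L -219/256 · min R -875/1024 so -1751/2048
13 of 14 · RBRRBRRBRBRRB · max L -1751/2048 · min R -875/1024 so -3501/4096
14 of 14 · RBRRBRRBRBRRBR · max L -1751/2048 · min R -3501/4096 so -7003/8192

-7003/8192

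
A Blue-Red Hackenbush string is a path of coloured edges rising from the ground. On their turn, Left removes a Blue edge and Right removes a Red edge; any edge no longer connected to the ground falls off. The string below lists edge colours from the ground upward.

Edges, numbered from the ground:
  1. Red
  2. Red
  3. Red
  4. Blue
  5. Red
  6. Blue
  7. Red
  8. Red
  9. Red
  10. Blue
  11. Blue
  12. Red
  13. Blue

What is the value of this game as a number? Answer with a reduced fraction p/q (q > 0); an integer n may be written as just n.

Recurse on prefixes of the 13-edge string Red Red Red Blue Red Blue Red Red Red Blue Blue Red Blue:
1 of 13 · R · max L −∞ · min R 0 ⇒ -1
2 of 13 · RR · max L −∞ · min R -1 ⇒ -2
3 of 13 · RRR · max L −∞ · min R -2 ⇒ -3
4 of 13 · RRRB · max L -3 · min R -2 ⇒ -5/2
5 of 13 · RRRBR · max L -3 · min R -5/2 ⇒ -11/4
6 of 13 · RRRBRB · max L -11/4 · min R -5/2 ⇒ -21/8
7 of 13 · RRRBRBR · max L -11/4 · min R -21/8 ⇒ -43/16
8 of 13 · RRRBRBRR · max L -11/4 · min R -43/16 ⇒ -87/32
9 of 13 · RRRBRBRRR · max L -11/4 · min R -87/32 ⇒ -175/64
10 of 13 · RRRBRBRRRB · max L -175/64 · min R -87/32 ⇒ -349/128
11 of 13 · RRRBRBRRRBB · max L -349/128 · min R -87/32 ⇒ -697/256
12 of 13 · RRRBRBRRRBBR · max L -349/128 · min R -697/256 ⇒ -1395/512
13 of 13 · RRRBRBRRRBBRB · max L -1395/512 · min R -697/256 ⇒ -2789/1024

-2789/1024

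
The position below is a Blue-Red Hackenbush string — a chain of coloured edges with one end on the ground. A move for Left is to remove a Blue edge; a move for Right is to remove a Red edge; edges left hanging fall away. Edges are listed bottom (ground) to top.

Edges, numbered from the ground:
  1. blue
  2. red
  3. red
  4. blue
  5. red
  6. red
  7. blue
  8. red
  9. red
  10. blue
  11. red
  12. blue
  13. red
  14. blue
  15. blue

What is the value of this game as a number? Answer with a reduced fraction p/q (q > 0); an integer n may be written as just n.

step 1: add blue to get b; options L={ 0 } R={ · } gives 1
step 2: add red to get br; options L={ 0 } R={ 1 } gives 1/2
step 3: add red to get brr; options L={ 0 } R={ 1/2,1 } gives 1/4
step 4: add blue to get brrb; options L={ 0,1/4 } R={ 1/2,1 } gives 3/8
step 5: add red to get brrbr; options L={ 0,1/4 } R={ 3/8,1/2,1 } gives 5/16
step 6: add red to get brrbrr; options L={ 0,1/4 } R={ 5/16,3/8,1/2,1 } gives 9/32
step 7: add blue to get brrbrrb; options L={ 0,1/4,9/32 } R={ 5/16,3/8,1/2,1 } gives 19/64
step 8: add red to get brrbrrbr; options L={ 0,1/4,9/32 } R={ 19/64,5/16,3/8,1/2,1 } gives 37/128
step 9: add red to get brrbrrbrr; options L={ 0,1/4,9/32 } R={ 37/128,19/64,5/16,3/8,1/2,1 } gives 73/256
step 10: add blue to get brrbrrbrrb; options L={ 0,1/4,9/32,73/256 } R={ 37/128,19/64,5/16,3/8,1/2,1 } gives 147/512
step 11: add red to get brrbrrbrrbr; options L={ 0,1/4,9/32,73/256 } R={ 147/512,37/128,19/64,5/16,3/8,1/2,1 } gives 293/1024
step 12: add blue to get brrbrrbrrbrb; options L={ 0,1/4,9/32,73/256,293/1024 } R={ 147/512,37/128,19/64,5/16,3/8,1/2,1 } gives 587/2048
step 13: add red to get brrbrrbrrbrbr; options L={ 0,1/4,9/32,73/256,293/1024 } R={ 587/2048,147/512,37/128,19/64,5/16,3/8,1/2,1 } gives 1173/4096
step 14: add blue to get brrbrrbrrbrbrb; options L={ 0,1/4,9/32,73/256,293/1024,1173/4096 } R={ 587/2048,147/512,37/128,19/64,5/16,3/8,1/2,1 } gives 2347/8192
step 15: add blue to get brrbrrbrrbrbrbb; options L={ 0,1/4,9/32,73/256,293/1024,1173/4096,2347/8192 } R={ 587/2048,147/512,37/128,19/64,5/16,3/8,1/2,1 } gives 4695/16384

4695/16384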